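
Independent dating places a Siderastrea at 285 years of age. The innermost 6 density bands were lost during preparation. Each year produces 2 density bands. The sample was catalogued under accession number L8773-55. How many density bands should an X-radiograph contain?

With 2 density bands per year, 285 years would produce 285 × 2 = 570 density bands.
Less the 6 uncaptured density bands: 570 − 6 = 564.

564 density bands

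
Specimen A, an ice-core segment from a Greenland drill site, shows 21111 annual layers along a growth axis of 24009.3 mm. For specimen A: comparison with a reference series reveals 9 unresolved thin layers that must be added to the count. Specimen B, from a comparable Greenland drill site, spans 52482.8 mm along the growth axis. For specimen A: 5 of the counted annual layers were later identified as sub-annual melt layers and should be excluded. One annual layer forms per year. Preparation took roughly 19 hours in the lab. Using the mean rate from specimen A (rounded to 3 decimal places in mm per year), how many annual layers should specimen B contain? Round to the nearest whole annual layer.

46159 annual layers

Specimen A: correcting the raw count gives 21111 − 5 + 9 = 21115 true annual layers.
A: 24009.3 mm over 21115 years gives 24009.3 / 21115 ≈ 1.137 mm/yr.
For B, 52482.8 / 1.137 = 46159.01 years ≈ 46159 annual layers.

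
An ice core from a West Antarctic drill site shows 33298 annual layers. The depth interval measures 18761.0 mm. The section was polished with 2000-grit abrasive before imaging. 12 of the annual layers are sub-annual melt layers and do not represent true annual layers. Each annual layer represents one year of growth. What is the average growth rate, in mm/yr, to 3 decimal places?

True annual layer count = 33298 − 12 = 33286.
18761.0 mm over 33286 years gives 18761.0 / 33286 ≈ 0.564 mm/yr.

0.564 mm/yr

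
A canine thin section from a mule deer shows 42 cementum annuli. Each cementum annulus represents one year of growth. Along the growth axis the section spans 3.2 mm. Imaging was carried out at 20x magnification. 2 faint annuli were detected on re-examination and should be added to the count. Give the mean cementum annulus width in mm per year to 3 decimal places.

Correcting the raw count gives 42 + 2 = 44 true cementum annuli.
3.2 mm over 44 years gives 3.2 / 44 ≈ 0.073 mm per year.

0.073 mm per year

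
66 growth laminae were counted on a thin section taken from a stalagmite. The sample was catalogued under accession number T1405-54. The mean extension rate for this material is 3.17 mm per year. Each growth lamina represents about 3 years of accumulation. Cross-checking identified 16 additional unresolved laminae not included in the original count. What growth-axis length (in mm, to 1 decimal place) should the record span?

779.8 mm

Adjusted count: 66 + 16 = 82 growth laminae.
82 growth laminae at 3 years each span 82 × 3 = 246 years.
246 years at 3.17 mm/year gives 3.17 × 246 = 779.8 mm.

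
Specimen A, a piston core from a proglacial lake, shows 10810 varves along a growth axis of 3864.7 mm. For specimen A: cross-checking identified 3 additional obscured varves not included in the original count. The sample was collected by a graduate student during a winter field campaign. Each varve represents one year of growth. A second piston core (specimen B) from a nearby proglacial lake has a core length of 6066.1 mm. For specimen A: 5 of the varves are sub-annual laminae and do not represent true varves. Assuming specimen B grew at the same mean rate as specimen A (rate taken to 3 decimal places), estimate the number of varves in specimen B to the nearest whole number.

Specimen A: correcting the raw count gives 10810 − 5 + 3 = 10808 true varves.
A: Extension rate ≈ 3864.7 / 10808 = 0.358 mm per year.
For B, 6066.1 / 0.358 = 16944.41 years ≈ 16944 varves.

16944 varves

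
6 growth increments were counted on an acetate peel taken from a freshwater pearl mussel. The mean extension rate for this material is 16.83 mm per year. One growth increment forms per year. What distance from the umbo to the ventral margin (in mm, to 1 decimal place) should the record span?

101.0 mm

The record spans 6 years at 16.83 mm per year.
Predicted length = 16.83 mm/year × 6 years = 101.0 mm.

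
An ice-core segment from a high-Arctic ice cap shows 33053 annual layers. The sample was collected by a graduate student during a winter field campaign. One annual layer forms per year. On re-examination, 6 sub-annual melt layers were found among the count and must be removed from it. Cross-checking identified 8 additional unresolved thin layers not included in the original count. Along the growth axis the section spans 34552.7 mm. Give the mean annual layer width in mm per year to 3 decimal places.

1.045 mm per year

Correcting the raw count gives 33053 − 6 + 8 = 33055 true annual layers.
34552.7 mm over 33055 years gives 34552.7 / 33055 ≈ 1.045 mm per year.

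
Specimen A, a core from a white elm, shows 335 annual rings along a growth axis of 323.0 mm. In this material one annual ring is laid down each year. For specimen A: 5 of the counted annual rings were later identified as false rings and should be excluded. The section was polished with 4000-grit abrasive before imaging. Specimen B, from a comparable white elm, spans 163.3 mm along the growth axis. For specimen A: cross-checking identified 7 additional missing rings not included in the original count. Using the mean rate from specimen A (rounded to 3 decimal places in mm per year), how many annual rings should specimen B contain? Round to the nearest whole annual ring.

Specimen A: true annual ring count = 335 − 5 + 7 = 337.
A: 323.0 mm over 337 years gives 323.0 / 337 ≈ 0.958 mm/year.
For B, 163.3 / 0.958 = 170.46 years ≈ 170 annual rings.

170 annual rings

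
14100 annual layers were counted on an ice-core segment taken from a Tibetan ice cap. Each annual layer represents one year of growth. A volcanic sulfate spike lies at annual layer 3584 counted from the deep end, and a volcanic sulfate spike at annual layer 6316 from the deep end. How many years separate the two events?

6316 − 3584 = 2732 annual layers lie between the two events.
That is 2732 years at one annual layer per year.

2732 yr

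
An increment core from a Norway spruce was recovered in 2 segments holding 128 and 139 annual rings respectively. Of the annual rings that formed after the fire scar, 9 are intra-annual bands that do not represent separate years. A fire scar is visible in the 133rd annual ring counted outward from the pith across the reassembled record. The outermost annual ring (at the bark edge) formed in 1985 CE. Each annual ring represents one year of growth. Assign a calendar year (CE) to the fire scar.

Total annual rings = 128 + 139 = 267.
The fire scar sits at annual ring 133 from the pith, so 267 − 133 = 134 annual rings formed after it.
134 − 9 false = 125 true annual rings after the fire scar.
1985 − 125 = 1860 CE.

1860 CE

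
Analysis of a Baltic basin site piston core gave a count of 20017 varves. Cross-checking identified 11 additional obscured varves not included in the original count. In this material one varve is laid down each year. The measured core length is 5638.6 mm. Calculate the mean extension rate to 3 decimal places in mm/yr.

After corrections the count is 20017 + 11 = 20028 varves.
5638.6 mm over 20028 years gives 5638.6 / 20028 ≈ 0.282 mm/yr.

0.282 mm/yr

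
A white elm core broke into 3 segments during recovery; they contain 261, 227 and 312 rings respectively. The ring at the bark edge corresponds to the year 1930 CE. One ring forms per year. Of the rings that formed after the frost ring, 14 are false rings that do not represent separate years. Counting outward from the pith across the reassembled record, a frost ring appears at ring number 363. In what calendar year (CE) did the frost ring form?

1507 CE

Total rings = 261 + 227 + 312 = 800.
The frost ring sits at ring 363 from the pith, so 800 − 363 = 437 rings formed after it.
Excluding 14 false rings: 437 − 14 = 423.
Counting back 423 years from 1930 CE places the frost ring in 1930 − 423 = 1507 CE.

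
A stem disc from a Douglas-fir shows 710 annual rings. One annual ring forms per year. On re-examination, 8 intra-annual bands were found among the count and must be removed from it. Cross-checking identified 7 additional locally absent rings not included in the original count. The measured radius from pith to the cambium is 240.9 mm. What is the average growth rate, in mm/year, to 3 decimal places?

True annual ring count = 710 − 8 + 7 = 709.
Mean rate = 240.9 mm / 709 years ≈ 0.340 mm/year.

0.340 mm/year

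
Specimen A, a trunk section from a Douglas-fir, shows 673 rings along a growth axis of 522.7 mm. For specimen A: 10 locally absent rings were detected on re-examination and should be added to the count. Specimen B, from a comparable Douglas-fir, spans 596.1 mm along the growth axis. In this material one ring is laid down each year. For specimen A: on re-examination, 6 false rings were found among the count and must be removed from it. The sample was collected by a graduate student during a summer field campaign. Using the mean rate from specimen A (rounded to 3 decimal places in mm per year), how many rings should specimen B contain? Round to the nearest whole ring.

Specimen A: adjusted count: 673 − 6 + 10 = 677 rings.
A: 522.7 mm over 677 years gives 522.7 / 677 ≈ 0.772 mm/year.
Specimen B: 596.1 mm / 0.772 mm per year = 772.15 years ≈ 772 rings.

772 rings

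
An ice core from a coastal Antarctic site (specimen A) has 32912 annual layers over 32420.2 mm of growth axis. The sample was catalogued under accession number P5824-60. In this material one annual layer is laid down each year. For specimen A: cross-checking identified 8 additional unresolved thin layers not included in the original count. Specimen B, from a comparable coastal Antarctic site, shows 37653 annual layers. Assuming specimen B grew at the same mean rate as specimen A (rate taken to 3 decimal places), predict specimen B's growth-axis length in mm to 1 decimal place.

37088.2 mm

Specimen A: true annual layer count = 32912 + 8 = 32920.
A: Mean rate = 32420.2 mm / 32920 years ≈ 0.985 mm/year.
For B, 0.985 mm/year × 37653 years = 37088.2 mm.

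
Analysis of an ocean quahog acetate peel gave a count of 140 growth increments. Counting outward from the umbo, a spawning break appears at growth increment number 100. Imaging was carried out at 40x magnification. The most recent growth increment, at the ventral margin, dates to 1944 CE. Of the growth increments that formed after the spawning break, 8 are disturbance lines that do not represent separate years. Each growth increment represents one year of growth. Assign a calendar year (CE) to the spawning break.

140 − 100 = 40 growth increments lie beyond the spawning break toward the ventral margin.
40 − 8 false = 32 true growth increments after the spawning break.
1944 − 32 = 1912 CE.

1912 CE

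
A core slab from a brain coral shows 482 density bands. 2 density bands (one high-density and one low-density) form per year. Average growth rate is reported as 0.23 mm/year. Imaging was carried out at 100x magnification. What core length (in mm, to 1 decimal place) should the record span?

55.4 mm

With 2 density bands per year, 482 / 2 = 241 years.
241 years at 0.23 mm/year gives 0.23 × 241 = 55.4 mm.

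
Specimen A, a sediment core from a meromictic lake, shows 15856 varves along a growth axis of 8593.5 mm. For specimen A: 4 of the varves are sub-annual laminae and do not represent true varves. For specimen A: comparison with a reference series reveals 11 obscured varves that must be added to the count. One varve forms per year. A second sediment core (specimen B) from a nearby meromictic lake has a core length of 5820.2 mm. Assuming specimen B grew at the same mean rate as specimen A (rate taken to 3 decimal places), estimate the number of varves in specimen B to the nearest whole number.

Specimen A: adjusted count: 15856 − 4 + 11 = 15863 varves.
A: Extension rate ≈ 8593.5 / 15863 = 0.542 mm/year.
B spans 5820.2 / 0.542 = 10738.38 years ≈ 10738 varves.

10738 varves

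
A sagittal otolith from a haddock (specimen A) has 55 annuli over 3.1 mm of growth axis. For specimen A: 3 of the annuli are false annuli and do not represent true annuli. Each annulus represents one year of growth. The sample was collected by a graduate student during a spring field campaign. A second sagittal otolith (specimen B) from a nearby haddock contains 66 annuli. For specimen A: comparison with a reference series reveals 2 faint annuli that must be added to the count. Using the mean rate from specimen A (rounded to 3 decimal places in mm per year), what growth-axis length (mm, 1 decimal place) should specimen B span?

3.8 mm

Specimen A: after corrections the count is 55 − 3 + 2 = 54 annuli.
A: 3.1 mm over 54 years gives 3.1 / 54 ≈ 0.057 mm per year.
Length of B = 0.057 × 66 = 3.8 mm.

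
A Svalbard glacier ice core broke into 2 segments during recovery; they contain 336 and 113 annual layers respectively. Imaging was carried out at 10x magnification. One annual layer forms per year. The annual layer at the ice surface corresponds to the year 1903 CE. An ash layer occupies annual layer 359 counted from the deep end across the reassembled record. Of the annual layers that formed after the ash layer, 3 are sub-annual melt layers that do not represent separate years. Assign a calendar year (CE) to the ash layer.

Total annual layers = 336 + 113 = 449.
The ash layer sits at annual layer 359 from the deep end, so 449 − 359 = 90 annual layers formed after it.
90 − 3 false = 87 true annual layers after the ash layer.
1903 − 87 = 1816 CE.

1816 CE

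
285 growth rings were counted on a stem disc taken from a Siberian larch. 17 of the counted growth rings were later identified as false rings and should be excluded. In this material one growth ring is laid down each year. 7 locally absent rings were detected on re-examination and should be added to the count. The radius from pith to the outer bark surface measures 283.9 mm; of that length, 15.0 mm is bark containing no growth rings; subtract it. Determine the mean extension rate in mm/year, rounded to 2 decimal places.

Correcting the raw count gives 285 − 17 + 7 = 275 true growth rings.
The growth record spans 283.9 − 15.0 = 268.9 mm.
Mean rate = 268.9 mm / 275 years ≈ 0.98 mm/year.

0.98 mm/year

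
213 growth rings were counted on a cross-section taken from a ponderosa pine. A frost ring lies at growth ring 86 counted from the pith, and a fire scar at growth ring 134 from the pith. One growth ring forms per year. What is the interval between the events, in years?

48 yr

134 − 86 = 48 growth rings lie between the two events.
That is 48 years at one growth ring per year.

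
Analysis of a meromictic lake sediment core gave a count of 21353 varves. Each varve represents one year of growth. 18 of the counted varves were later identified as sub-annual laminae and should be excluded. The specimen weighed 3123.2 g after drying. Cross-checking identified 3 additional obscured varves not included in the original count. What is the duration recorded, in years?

21338 yr

Adjusted count: 21353 − 18 + 3 = 21338 varves.
With a one-to-one varve periodicity this is 21338 years.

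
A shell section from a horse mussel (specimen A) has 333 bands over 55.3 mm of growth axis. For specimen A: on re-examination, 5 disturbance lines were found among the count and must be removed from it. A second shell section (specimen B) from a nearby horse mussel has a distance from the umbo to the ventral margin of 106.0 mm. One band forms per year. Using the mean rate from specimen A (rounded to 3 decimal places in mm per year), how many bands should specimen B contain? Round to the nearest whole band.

Specimen A: true band count = 333 − 5 = 328.
A: 55.3 mm over 328 years gives 55.3 / 328 ≈ 0.169 mm/yr.
For B, 106.0 / 0.169 = 627.22 years ≈ 627 bands.

627 bands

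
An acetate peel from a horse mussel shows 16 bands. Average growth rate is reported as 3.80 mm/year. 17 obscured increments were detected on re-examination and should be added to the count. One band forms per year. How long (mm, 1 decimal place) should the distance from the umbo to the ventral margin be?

125.4 mm

After corrections the count is 16 + 17 = 33 bands.
Predicted length = 3.80 mm/year × 33 years = 125.4 mm.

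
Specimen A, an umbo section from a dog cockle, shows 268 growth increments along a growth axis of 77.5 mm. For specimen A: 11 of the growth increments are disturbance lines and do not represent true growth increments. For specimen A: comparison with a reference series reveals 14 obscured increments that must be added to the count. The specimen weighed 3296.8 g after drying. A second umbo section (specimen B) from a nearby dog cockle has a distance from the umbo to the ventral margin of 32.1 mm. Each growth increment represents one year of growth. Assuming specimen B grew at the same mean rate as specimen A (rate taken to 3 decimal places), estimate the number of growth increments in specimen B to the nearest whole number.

Specimen A: true growth increment count = 268 − 11 + 14 = 271.
A: Mean rate = 77.5 mm / 271 years ≈ 0.286 mm per year.
B spans 32.1 / 0.286 = 112.24 years ≈ 112 growth increments.

112 growth increments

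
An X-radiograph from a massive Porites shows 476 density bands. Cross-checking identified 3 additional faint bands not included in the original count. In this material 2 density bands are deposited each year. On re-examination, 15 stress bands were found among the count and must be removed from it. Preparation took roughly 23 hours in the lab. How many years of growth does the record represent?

232 years

Correcting the raw count gives 476 − 15 + 3 = 464 true density bands.
Dividing by 2 density bands per year: 464 / 2 = 232 years.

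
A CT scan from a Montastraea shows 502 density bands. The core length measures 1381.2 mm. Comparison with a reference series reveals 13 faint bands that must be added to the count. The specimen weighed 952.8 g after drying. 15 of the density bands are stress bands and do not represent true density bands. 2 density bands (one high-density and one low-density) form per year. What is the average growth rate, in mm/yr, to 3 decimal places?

5.525 mm/yr

After corrections the count is 502 − 15 + 13 = 500 density bands.
With 2 density bands per year, 500 / 2 = 250 years.
1381.2 mm over 250 years gives 1381.2 / 250 ≈ 5.525 mm/yr.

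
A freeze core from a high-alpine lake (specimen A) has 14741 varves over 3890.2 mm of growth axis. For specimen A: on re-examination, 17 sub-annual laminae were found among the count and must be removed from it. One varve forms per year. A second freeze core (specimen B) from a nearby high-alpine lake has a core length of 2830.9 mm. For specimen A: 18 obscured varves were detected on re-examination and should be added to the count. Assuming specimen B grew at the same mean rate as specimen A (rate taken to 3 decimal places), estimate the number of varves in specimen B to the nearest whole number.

Specimen A: adjusted count: 14741 − 17 + 18 = 14742 varves.
A: 3890.2 mm over 14742 years gives 3890.2 / 14742 ≈ 0.264 mm per year.
For B, 2830.9 / 0.264 = 10723.11 years ≈ 10723 varves.

10723 varves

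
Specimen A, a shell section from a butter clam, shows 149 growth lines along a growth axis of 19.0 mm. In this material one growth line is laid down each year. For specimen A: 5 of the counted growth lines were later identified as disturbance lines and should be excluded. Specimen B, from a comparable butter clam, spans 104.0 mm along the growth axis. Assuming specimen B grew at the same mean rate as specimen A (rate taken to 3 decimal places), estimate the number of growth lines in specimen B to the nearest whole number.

788 growth lines

Specimen A: true growth line count = 149 − 5 = 144.
A: Extension rate ≈ 19.0 / 144 = 0.132 mm/yr.
For B, 104.0 / 0.132 = 787.88 years ≈ 788 growth lines.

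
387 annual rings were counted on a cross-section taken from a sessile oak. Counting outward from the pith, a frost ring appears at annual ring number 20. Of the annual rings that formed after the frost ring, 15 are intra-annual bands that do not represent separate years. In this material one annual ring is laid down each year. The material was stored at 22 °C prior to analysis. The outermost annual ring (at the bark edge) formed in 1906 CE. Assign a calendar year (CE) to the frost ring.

387 − 20 = 367 annual rings lie beyond the frost ring toward the bark edge.
Excluding 15 false annual rings: 367 − 15 = 352.
Counting back 352 years from 1906 CE places the frost ring in 1906 − 352 = 1554 CE.

1554 CE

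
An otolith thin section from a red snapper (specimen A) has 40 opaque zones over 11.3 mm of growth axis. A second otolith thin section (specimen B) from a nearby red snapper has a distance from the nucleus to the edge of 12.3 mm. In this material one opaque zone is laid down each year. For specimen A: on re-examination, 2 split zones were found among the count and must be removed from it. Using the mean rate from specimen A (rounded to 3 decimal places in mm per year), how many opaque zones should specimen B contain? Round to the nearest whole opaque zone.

Specimen A: after corrections the count is 40 − 2 = 38 opaque zones.
A: Mean rate = 11.3 mm / 38 years ≈ 0.297 mm per year.
For B, 12.3 / 0.297 = 41.41 years ≈ 41 opaque zones.

41 opaque zones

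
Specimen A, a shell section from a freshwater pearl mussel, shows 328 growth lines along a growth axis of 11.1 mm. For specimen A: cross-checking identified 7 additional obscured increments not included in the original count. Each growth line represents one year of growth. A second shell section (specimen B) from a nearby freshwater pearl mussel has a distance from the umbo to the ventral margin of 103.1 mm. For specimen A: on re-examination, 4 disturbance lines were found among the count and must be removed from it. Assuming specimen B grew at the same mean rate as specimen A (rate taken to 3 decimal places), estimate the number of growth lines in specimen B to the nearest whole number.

3032 growth lines

Specimen A: correcting the raw count gives 328 − 4 + 7 = 331 true growth lines.
A: Mean rate = 11.1 mm / 331 years ≈ 0.034 mm/yr.
Specimen B: 103.1 mm / 0.034 mm per year = 3032.35 years ≈ 3032 growth lines.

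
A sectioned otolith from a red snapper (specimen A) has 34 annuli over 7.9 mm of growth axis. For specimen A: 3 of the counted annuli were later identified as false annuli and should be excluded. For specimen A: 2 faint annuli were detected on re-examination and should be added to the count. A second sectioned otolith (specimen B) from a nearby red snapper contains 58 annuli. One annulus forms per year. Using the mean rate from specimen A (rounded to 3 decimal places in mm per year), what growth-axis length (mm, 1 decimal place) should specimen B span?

Specimen A: adjusted count: 34 − 3 + 2 = 33 annuli.
A: 7.9 mm over 33 years gives 7.9 / 33 ≈ 0.239 mm/year.
B's length ≈ 0.239 × 58 = 13.9 mm.

13.9 mm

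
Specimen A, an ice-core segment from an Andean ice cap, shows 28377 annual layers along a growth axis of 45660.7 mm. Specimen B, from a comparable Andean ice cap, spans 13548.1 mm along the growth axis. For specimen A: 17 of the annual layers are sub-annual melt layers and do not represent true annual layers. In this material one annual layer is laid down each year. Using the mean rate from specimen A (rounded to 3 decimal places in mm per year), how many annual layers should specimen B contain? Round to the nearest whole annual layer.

Specimen A: true annual layer count = 28377 − 17 = 28360.
A: Extension rate ≈ 45660.7 / 28360 = 1.610 mm/yr.
For B, 13548.1 / 1.610 = 8414.97 years ≈ 8415 annual layers.

8415 annual layers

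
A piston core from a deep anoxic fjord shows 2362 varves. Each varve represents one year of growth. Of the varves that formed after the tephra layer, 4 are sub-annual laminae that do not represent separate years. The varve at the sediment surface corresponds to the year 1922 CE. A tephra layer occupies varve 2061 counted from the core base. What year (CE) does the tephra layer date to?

1625 CE

Between varve 2061 and the sediment surface there are 2362 − 2061 = 301 varves.
Removing the 4 false varves leaves 301 − 4 = 297 true varves beyond the tephra layer.
Counting back 297 years from 1922 CE places the tephra layer in 1922 − 297 = 1625 CE.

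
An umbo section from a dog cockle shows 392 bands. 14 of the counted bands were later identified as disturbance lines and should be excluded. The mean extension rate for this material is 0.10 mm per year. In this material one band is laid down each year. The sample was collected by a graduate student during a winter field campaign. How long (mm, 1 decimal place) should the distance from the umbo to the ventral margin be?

True band count = 392 − 14 = 378.
Length ≈ 0.10 × 378 = 37.8 mm.

37.8 mm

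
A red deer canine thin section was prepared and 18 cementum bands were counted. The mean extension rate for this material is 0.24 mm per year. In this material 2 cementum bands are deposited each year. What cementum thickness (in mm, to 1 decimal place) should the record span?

18 cementum bands at 2 per year is 18 / 2 = 9 years.
9 years at 0.24 mm/year gives 0.24 × 9 = 2.2 mm.

2.2 mm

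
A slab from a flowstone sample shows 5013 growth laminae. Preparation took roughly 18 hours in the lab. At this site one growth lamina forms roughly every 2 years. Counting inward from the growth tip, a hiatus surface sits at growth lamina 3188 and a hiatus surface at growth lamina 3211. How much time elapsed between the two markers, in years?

46 yr

Separation: 3211 − 3188 = 23 growth laminae.
At 2 years per growth lamina, 23 × 2 = 46 years.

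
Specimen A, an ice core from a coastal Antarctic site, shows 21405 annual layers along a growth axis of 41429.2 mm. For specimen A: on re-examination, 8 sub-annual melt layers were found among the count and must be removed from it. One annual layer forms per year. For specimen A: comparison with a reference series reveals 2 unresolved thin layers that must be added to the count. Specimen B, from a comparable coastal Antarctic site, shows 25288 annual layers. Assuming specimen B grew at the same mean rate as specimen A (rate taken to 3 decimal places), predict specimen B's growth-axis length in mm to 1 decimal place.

Specimen A: correcting the raw count gives 21405 − 8 + 2 = 21399 true annual layers.
A: Mean rate = 41429.2 mm / 21399 years ≈ 1.936 mm/year.
For B, 1.936 mm/year × 25288 years = 48957.6 mm.

48957.6 mm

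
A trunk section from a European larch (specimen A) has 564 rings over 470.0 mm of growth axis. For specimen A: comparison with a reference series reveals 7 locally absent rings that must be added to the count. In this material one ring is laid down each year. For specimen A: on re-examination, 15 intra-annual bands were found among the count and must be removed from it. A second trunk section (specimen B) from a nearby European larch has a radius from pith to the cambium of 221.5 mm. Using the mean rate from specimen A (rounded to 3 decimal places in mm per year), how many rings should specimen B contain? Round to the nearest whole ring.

Specimen A: after corrections the count is 564 − 15 + 7 = 556 rings.
A: Mean rate = 470.0 mm / 556 years ≈ 0.845 mm/yr.
For B, 221.5 / 0.845 = 262.13 years ≈ 262 rings.

262 rings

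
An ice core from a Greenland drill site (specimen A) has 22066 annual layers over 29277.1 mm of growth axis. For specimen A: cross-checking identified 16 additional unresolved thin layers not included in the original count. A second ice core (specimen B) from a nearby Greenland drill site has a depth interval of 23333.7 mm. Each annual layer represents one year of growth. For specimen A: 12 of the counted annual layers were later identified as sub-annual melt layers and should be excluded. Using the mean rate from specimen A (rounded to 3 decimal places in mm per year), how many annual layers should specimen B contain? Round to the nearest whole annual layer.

17584 annual layers

Specimen A: after corrections the count is 22066 − 12 + 16 = 22070 annual layers.
A: Extension rate ≈ 29277.1 / 22070 = 1.327 mm/yr.
B spans 23333.7 / 1.327 = 17583.80 years ≈ 17584 annual layers.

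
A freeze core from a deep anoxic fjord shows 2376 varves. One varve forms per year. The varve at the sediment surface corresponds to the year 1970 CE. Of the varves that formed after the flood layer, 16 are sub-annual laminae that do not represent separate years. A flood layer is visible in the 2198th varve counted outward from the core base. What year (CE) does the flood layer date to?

Between varve 2198 and the sediment surface there are 2376 − 2198 = 178 varves.
Excluding 16 false varves: 178 − 16 = 162.
1970 − 162 = 1808 CE.

1808 CE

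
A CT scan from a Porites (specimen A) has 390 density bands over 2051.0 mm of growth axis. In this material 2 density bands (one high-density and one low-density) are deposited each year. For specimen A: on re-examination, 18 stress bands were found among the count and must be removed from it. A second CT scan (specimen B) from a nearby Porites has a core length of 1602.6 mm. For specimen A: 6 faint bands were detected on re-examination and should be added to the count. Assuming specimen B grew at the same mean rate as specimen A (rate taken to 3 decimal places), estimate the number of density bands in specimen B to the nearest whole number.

Specimen A: adjusted count: 390 − 18 + 6 = 378 density bands.
Specimen A: dividing by 2 density bands per year: 378 / 2 = 189 years.
A: Mean rate = 2051.0 mm / 189 years ≈ 10.852 mm per year.
For B, 1602.6 / 10.852 = 147.68 years; at 2 density bands per year that is 147.68 × 2 ≈ 295 density bands.

295 density bands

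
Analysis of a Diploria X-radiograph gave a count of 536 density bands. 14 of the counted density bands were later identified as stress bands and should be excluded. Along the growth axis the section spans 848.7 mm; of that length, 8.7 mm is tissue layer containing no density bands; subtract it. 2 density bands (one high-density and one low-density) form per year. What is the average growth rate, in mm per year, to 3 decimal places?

3.218 mm per year

Adjusted count: 536 − 14 = 522 density bands.
522 density bands at 2 per year is 522 / 2 = 261 years.
The growth record spans 848.7 − 8.7 = 840.0 mm.
Mean rate = 840.0 mm / 261 years ≈ 3.218 mm per year.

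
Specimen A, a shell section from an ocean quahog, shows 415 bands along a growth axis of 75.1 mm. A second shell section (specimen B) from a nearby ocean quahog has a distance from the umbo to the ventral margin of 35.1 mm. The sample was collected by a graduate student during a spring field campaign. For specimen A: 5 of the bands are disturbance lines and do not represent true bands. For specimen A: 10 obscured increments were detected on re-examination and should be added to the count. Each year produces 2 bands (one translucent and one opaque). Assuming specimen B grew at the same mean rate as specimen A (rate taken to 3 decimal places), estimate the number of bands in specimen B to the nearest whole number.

Specimen A: correcting the raw count gives 415 − 5 + 10 = 420 true bands.
Specimen A: 420 bands at 2 per year is 420 / 2 = 210 years.
A: Mean rate = 75.1 mm / 210 years ≈ 0.358 mm per year.
Specimen B: 35.1 mm / 0.358 mm per year = 98.04 years; at 2 bands per year that is 98.04 × 2 ≈ 196 bands.

196 bands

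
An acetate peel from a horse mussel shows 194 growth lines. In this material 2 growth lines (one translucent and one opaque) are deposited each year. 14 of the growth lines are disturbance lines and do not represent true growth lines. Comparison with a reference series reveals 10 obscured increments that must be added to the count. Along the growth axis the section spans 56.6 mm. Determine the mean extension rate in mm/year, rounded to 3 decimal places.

0.596 mm/year

True growth line count = 194 − 14 + 10 = 190.
Dividing by 2 growth lines per year: 190 / 2 = 95 years.
Extension rate ≈ 56.6 / 95 = 0.596 mm/year.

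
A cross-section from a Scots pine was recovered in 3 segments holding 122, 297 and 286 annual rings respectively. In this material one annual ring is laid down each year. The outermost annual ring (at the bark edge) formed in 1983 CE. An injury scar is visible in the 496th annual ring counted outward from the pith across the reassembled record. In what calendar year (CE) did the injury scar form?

1774 CE

Total annual rings = 122 + 297 + 286 = 705.
705 − 496 = 209 annual rings lie beyond the injury scar toward the bark edge.
Counting back 209 years from 1983 CE places the injury scar in 1983 − 209 = 1774 CE.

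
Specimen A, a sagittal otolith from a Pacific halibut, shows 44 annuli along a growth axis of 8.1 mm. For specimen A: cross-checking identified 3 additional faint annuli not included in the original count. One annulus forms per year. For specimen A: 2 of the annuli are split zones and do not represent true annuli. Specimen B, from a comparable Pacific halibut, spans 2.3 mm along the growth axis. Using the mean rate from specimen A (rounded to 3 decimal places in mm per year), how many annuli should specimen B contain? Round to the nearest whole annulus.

Specimen A: adjusted count: 44 − 2 + 3 = 45 annuli.
A: 8.1 mm over 45 years gives 8.1 / 45 ≈ 0.180 mm per year.
Specimen B: 2.3 mm / 0.180 mm per year = 12.78 years ≈ 13 annuli.

13 annuli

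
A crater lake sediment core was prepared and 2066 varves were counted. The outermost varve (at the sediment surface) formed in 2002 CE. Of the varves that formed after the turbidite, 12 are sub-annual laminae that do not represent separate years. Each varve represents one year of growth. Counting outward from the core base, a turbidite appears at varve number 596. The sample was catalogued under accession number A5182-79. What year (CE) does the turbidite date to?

2066 − 596 = 1470 varves lie beyond the turbidite toward the sediment surface.
Excluding 12 false varves: 1470 − 12 = 1458.
2002 − 1458 = 544 CE.

544 CE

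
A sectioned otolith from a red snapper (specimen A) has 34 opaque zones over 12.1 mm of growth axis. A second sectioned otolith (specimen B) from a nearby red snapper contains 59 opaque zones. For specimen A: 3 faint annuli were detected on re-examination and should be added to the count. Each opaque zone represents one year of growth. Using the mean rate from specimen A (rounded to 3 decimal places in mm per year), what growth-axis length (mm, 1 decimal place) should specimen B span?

Specimen A: true opaque zone count = 34 + 3 = 37.
A: 12.1 mm over 37 years gives 12.1 / 37 ≈ 0.327 mm per year.
B's length ≈ 0.327 × 59 = 19.3 mm.

19.3 mm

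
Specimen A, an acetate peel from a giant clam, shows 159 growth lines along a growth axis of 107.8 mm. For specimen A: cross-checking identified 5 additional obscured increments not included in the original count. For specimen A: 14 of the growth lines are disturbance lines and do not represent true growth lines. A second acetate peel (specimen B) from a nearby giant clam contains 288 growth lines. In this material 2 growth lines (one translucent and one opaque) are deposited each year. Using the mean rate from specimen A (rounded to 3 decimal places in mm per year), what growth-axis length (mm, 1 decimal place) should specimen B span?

206.9 mm

Specimen A: correcting the raw count gives 159 − 14 + 5 = 150 true growth lines.
Specimen A: with 2 growth lines per year, 150 / 2 = 75 years.
A: 107.8 mm over 75 years gives 107.8 / 75 ≈ 1.437 mm/year.
Specimen B: with 2 growth lines per year, 288 / 2 = 144 years. For B, 1.437 mm/year × 144 years = 206.9 mm.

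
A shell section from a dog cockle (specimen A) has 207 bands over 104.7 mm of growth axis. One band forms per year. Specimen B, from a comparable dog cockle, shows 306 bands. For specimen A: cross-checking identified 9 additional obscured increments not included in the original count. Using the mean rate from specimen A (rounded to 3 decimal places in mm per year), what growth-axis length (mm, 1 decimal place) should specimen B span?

Specimen A: adjusted count: 207 + 9 = 216 bands.
A: Mean rate = 104.7 mm / 216 years ≈ 0.485 mm per year.
B's length ≈ 0.485 × 306 = 148.4 mm.

148.4 mm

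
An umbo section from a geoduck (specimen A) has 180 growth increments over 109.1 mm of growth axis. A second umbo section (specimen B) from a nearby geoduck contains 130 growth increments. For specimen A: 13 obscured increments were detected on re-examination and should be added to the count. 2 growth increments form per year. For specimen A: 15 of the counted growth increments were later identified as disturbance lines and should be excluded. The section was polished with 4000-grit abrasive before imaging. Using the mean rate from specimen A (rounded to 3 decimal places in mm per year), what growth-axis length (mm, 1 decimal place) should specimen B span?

79.7 mm

Specimen A: correcting the raw count gives 180 − 15 + 13 = 178 true growth increments.
Specimen A: with 2 growth increments per year, 178 / 2 = 89 years.
A: Extension rate ≈ 109.1 / 89 = 1.226 mm per year.
Specimen B: 130 growth increments at 2 per year is 130 / 2 = 65 years. Length of B = 1.226 × 65 = 79.7 mm.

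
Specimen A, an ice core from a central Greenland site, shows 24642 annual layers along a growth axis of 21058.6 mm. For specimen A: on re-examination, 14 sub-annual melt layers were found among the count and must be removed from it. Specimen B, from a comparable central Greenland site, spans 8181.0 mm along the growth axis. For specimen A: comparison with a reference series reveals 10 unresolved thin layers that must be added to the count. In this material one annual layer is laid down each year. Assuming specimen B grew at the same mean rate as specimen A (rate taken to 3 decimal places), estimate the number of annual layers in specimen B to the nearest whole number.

9568 annual layers

Specimen A: adjusted count: 24642 − 14 + 10 = 24638 annual layers.
A: Mean rate = 21058.6 mm / 24638 years ≈ 0.855 mm per year.
Specimen B: 8181.0 mm / 0.855 mm per year = 9568.42 years ≈ 9568 annual layers.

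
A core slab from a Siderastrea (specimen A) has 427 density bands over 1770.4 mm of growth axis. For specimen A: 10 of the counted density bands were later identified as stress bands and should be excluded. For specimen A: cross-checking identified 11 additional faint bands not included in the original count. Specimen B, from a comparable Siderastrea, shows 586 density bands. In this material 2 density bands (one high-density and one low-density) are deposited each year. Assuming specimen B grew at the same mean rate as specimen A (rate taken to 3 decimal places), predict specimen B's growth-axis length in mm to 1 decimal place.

Specimen A: adjusted count: 427 − 10 + 11 = 428 density bands.
Specimen A: with 2 density bands per year, 428 / 2 = 214 years.
A: Mean rate = 1770.4 mm / 214 years ≈ 8.273 mm/year.
Specimen B: dividing by 2 density bands per year: 586 / 2 = 293 years. Length of B = 8.273 × 293 = 2424.0 mm.

2424.0 mm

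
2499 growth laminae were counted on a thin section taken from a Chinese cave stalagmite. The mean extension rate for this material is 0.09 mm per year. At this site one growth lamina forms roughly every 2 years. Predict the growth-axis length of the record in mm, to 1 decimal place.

449.8 mm

2499 growth laminae at 2 years each span 2499 × 2 = 4998 years.
4998 years at 0.09 mm/year gives 0.09 × 4998 = 449.8 mm.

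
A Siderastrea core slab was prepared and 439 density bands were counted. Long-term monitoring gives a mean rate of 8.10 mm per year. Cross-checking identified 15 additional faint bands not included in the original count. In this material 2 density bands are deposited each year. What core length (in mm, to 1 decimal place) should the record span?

1838.7 mm

Correcting the raw count gives 439 + 15 = 454 true density bands.
454 density bands at 2 per year is 454 / 2 = 227 years.
Predicted length = 8.10 mm/year × 227 years = 1838.7 mm.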